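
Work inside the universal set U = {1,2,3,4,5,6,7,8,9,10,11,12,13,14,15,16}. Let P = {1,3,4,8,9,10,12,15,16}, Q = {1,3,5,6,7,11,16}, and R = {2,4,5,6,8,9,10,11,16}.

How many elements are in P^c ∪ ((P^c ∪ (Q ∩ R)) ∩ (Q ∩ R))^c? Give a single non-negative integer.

15

P^c = {2,5,6,7,11,13,14}
Q ∩ R = {5,6,11,16}
P^c ∪ (Q ∩ R) = {2,5,6,7,11,13,14,16}
(P^c ∪ (Q ∩ R)) ∩ (Q ∩ R) = {5,6,11,16}
((P^c ∪ (Q ∩ R)) ∩ (Q ∩ R))^c = {1,2,3,4,7,8,9,10,12,13,14,15}
P^c ∪ ((P^c ∪ (Q ∩ R)) ∩ (Q ∩ R))^c = {1,2,3,4,5,6,7,8,9,10,11,12,13,14,15}
|P^c ∪ ((P^c ∪ (Q ∩ R)) ∩ (Q ∩ R))^c| = 15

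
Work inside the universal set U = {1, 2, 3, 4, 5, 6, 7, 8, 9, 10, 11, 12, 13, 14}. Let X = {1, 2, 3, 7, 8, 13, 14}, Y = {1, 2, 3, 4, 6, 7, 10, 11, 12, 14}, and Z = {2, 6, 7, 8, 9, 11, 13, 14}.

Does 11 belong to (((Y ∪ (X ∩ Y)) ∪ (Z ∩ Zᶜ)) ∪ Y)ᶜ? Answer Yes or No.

11 ∉ X and 11 ∈ Y, so 11 ∉ X ∩ Y
11 ∈ Y and 11 ∉ (X ∩ Y), so 11 ∈ Y ∪ (X ∩ Y)
11 ∈ Z, so 11 ∉ Zᶜ
11 ∈ Z and 11 ∉ Zᶜ, so 11 ∉ Z ∩ Zᶜ
11 ∈ (Y ∪ (X ∩ Y)) and 11 ∉ (Z ∩ Zᶜ), so 11 ∈ (Y ∪ (X ∩ Y)) ∪ (Z ∩ Zᶜ)
11 ∈ ((Y ∪ (X ∩ Y)) ∪ (Z ∩ Zᶜ)) and 11 ∈ Y, so 11 ∈ ((Y ∪ (X ∩ Y)) ∪ (Z ∩ Zᶜ)) ∪ Y
11 ∉ (((Y ∪ (X ∩ Y)) ∪ (Z ∩ Zᶜ)) ∪ Y)ᶜ since 11 ∈ (((Y ∪ (X ∩ Y)) ∪ (Z ∩ Zᶜ)) ∪ Y)

No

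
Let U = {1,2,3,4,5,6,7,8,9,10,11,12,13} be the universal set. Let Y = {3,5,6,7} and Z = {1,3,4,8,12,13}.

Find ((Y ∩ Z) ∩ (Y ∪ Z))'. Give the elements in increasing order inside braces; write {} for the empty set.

Y ∩ Z = {3}
Y ∪ Z = {1,3,4,5,6,7,8,12,13}
(Y ∩ Z) ∩ (Y ∪ Z) = {3}
((Y ∩ Z) ∩ (Y ∪ Z))' = {1,2,4,5,6,7,8,9,10,11,12,13}

{1,2,4,5,6,7,8,9,10,11,12,13}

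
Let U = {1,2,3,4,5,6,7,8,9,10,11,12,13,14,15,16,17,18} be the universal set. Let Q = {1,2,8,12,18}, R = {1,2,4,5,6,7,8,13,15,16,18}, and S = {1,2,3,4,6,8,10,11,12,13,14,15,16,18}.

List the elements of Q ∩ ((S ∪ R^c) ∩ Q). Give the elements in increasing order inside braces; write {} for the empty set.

R^c = {3,9,10,11,12,14,17}
S ∪ R^c = {1,2,3,4,6,8,9,10,11,12,13,14,15,16,17,18}
(S ∪ R^c) ∩ Q = {1,2,8,12,18}
Q ∩ ((S ∪ R^c) ∩ Q) = {1,2,8,12,18}

{1,2,8,12,18}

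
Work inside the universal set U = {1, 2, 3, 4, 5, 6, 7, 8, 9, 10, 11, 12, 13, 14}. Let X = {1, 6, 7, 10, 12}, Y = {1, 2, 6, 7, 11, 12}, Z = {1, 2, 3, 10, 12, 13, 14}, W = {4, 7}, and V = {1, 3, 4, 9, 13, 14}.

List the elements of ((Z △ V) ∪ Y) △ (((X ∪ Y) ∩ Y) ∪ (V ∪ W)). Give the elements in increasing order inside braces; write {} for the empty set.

{3, 10, 13, 14}

Z △ V = {2, 4, 9, 10, 12}
(Z △ V) ∪ Y = {1, 2, 4, 6, 7, 9, 10, 11, 12}
X ∪ Y = {1, 2, 6, 7, 10, 11, 12}
(X ∪ Y) ∩ Y = {1, 2, 6, 7, 11, 12}
V ∪ W = {1, 3, 4, 7, 9, 13, 14}
((X ∪ Y) ∩ Y) ∪ (V ∪ W) = {1, 2, 3, 4, 6, 7, 9, 11, 12, 13, 14}
((Z △ V) ∪ Y) △ (((X ∪ Y) ∩ Y) ∪ (V ∪ W)) = {3, 10, 13, 14}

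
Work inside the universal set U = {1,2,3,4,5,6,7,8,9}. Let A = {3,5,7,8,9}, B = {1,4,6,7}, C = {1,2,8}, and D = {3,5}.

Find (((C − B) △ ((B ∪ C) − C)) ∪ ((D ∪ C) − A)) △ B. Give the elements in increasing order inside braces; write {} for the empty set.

{2,8}

C − B = {2,8}
B ∪ C = {1,2,4,6,7,8}
(B ∪ C) − C = {4,6,7}
(C − B) △ ((B ∪ C) − C) = {2,4,6,7,8}
D ∪ C = {1,2,3,5,8}
(D ∪ C) − A = {1,2}
((C − B) △ ((B ∪ C) − C)) ∪ ((D ∪ C) − A) = {1,2,4,6,7,8}
(((C − B) △ ((B ∪ C) − C)) ∪ ((D ∪ C) − A)) △ B = {2,8}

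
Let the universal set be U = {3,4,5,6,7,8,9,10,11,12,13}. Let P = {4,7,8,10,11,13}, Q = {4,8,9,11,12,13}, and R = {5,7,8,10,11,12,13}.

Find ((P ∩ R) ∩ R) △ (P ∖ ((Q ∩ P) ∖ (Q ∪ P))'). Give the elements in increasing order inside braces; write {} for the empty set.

{7,8,10,11,13}

P ∩ R = {7,8,10,11,13}
(P ∩ R) ∩ R = {7,8,10,11,13}
Q ∩ P = {4,8,11,13}
Q ∪ P = {4,7,8,9,10,11,12,13}
(Q ∩ P) ∖ (Q ∪ P) = {}
((Q ∩ P) ∖ (Q ∪ P))' = {3,4,5,6,7,8,9,10,11,12,13}
P ∖ ((Q ∩ P) ∖ (Q ∪ P))' = {}
((P ∩ R) ∩ R) △ (P ∖ ((Q ∩ P) ∖ (Q ∪ P))') = {7,8,10,11,13}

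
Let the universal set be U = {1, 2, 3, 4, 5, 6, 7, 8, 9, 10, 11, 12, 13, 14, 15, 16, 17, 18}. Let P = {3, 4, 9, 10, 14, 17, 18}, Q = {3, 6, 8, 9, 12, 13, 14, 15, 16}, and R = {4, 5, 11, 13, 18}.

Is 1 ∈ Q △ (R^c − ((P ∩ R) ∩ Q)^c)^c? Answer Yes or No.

Yes

1 ∉ R, so 1 ∈ R^c
1 ∉ P and 1 ∉ R, so 1 ∉ P ∩ R
1 ∉ (P ∩ R) and 1 ∉ Q, so 1 ∉ (P ∩ R) ∩ Q
1 ∈ ((P ∩ R) ∩ Q)^c since 1 ∉ ((P ∩ R) ∩ Q)
1 ∈ R^c and 1 ∈ ((P ∩ R) ∩ Q)^c, so 1 ∉ R^c − ((P ∩ R) ∩ Q)^c
1 ∈ (R^c − ((P ∩ R) ∩ Q)^c)^c since 1 ∉ (R^c − ((P ∩ R) ∩ Q)^c)
1 ∉ Q and 1 ∈ (R^c − ((P ∩ R) ∩ Q)^c)^c, so 1 ∈ Q △ (R^c − ((P ∩ R) ∩ Q)^c)^c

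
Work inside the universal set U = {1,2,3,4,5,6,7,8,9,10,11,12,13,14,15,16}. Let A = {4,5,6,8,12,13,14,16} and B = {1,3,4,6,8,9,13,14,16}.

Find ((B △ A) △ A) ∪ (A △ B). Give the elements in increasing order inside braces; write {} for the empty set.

B △ A = {1,3,5,9,12}
(B △ A) △ A = {1,3,4,6,8,9,13,14,16}
A △ B = {1,3,5,9,12}
((B △ A) △ A) ∪ (A △ B) = {1,3,4,5,6,8,9,12,13,14,16}

{1,3,4,5,6,8,9,12,13,14,16}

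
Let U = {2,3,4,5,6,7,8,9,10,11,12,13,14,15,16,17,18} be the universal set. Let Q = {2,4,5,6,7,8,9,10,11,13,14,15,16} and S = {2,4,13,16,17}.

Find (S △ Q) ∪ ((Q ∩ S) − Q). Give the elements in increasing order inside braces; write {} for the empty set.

{5,6,7,8,9,10,11,14,15,17}

S △ Q = {5,6,7,8,9,10,11,14,15,17}
Q ∩ S = {2,4,13,16}
(Q ∩ S) − Q = {}
(S △ Q) ∪ ((Q ∩ S) − Q) = {5,6,7,8,9,10,11,14,15,17}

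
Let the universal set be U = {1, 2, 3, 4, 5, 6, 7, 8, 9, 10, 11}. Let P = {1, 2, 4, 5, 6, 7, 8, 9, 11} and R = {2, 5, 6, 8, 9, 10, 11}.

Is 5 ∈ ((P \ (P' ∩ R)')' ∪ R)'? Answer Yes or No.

No

5 ∈ P, so 5 ∉ P'
5 ∉ P' and 5 ∈ R, so 5 ∉ P' ∩ R
5 ∈ (P' ∩ R)' since 5 ∉ (P' ∩ R)
5 ∈ P and 5 ∈ (P' ∩ R)', so 5 ∉ P \ (P' ∩ R)'
5 ∈ (P \ (P' ∩ R)')' since 5 ∉ (P \ (P' ∩ R)')
5 ∈ (P \ (P' ∩ R)')' and 5 ∈ R, so 5 ∈ (P \ (P' ∩ R)')' ∪ R
5 ∉ ((P \ (P' ∩ R)')' ∪ R)' since 5 ∈ ((P \ (P' ∩ R)')' ∪ R)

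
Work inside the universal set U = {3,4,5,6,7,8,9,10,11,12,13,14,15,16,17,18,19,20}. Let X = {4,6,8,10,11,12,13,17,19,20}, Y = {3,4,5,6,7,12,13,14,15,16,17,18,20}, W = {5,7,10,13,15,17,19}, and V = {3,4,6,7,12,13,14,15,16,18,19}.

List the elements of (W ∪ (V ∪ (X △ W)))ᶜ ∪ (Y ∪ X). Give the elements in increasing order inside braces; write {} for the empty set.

X △ W = {4,5,6,7,8,11,12,15,20}
V ∪ (X △ W) = {3,4,5,6,7,8,11,12,13,14,15,16,18,19,20}
W ∪ (V ∪ (X △ W)) = {3,4,5,6,7,8,10,11,12,13,14,15,16,17,18,19,20}
(W ∪ (V ∪ (X △ W)))ᶜ = {9}
Y ∪ X = {3,4,5,6,7,8,10,11,12,13,14,15,16,17,18,19,20}
(W ∪ (V ∪ (X △ W)))ᶜ ∪ (Y ∪ X) = {3,4,5,6,7,8,9,10,11,12,13,14,15,16,17,18,19,20}

{3,4,5,6,7,8,9,10,11,12,13,14,15,16,17,18,19,20}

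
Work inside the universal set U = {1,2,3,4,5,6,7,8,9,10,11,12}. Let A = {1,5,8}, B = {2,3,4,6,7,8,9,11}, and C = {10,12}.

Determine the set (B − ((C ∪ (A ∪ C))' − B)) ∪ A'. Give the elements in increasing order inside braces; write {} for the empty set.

{2,3,4,6,7,8,9,10,11,12}

A ∪ C = {1,5,8,10,12}
C ∪ (A ∪ C) = {1,5,8,10,12}
(C ∪ (A ∪ C))' = {2,3,4,6,7,9,11}
(C ∪ (A ∪ C))' − B = {}
B − ((C ∪ (A ∪ C))' − B) = {2,3,4,6,7,8,9,11}
A' = {2,3,4,6,7,9,10,11,12}
(B − ((C ∪ (A ∪ C))' − B)) ∪ A' = {2,3,4,6,7,8,9,10,11,12}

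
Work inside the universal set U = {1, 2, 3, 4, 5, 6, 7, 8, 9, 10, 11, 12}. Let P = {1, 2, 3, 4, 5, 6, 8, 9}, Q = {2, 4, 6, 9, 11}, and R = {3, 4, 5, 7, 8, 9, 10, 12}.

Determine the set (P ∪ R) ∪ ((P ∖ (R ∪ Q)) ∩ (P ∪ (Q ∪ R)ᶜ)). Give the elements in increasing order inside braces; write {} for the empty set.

{1, 2, 3, 4, 5, 6, 7, 8, 9, 10, 12}

P ∪ R = {1, 2, 3, 4, 5, 6, 7, 8, 9, 10, 12}
R ∪ Q = {2, 3, 4, 5, 6, 7, 8, 9, 10, 11, 12}
P ∖ (R ∪ Q) = {1}
Q ∪ R = {2, 3, 4, 5, 6, 7, 8, 9, 10, 11, 12}
(Q ∪ R)ᶜ = {1}
P ∪ (Q ∪ R)ᶜ = {1, 2, 3, 4, 5, 6, 8, 9}
(P ∖ (R ∪ Q)) ∩ (P ∪ (Q ∪ R)ᶜ) = {1}
(P ∪ R) ∪ ((P ∖ (R ∪ Q)) ∩ (P ∪ (Q ∪ R)ᶜ)) = {1, 2, 3, 4, 5, 6, 7, 8, 9, 10, 12}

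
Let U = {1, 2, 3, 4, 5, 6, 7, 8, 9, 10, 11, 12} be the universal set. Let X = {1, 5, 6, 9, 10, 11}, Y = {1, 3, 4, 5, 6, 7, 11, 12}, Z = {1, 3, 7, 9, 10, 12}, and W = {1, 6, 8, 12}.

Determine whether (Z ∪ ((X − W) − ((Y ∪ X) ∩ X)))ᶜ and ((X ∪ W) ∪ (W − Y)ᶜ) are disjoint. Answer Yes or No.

No

X − W = {5, 9, 10, 11}
Y ∪ X = {1, 3, 4, 5, 6, 7, 9, 10, 11, 12}
(Y ∪ X) ∩ X = {1, 5, 6, 9, 10, 11}
(X − W) − ((Y ∪ X) ∩ X) = {}
Z ∪ ((X − W) − ((Y ∪ X) ∩ X)) = {1, 3, 7, 9, 10, 12}
(Z ∪ ((X − W) − ((Y ∪ X) ∩ X)))ᶜ = {2, 4, 5, 6, 8, 11}
X ∪ W = {1, 5, 6, 8, 9, 10, 11, 12}
W − Y = {8}
(W − Y)ᶜ = {1, 2, 3, 4, 5, 6, 7, 9, 10, 11, 12}
(X ∪ W) ∪ (W − Y)ᶜ = {1, 2, 3, 4, 5, 6, 7, 8, 9, 10, 11, 12}
2 lies in both, so they are not disjoint.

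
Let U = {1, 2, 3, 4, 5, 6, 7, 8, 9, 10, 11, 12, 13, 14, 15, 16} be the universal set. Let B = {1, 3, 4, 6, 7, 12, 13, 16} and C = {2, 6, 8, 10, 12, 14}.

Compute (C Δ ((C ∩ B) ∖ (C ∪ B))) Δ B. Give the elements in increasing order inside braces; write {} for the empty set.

C ∩ B = {6, 12}
C ∪ B = {1, 2, 3, 4, 6, 7, 8, 10, 12, 13, 14, 16}
(C ∩ B) ∖ (C ∪ B) = {}
C Δ ((C ∩ B) ∖ (C ∪ B)) = {2, 6, 8, 10, 12, 14}
(C Δ ((C ∩ B) ∖ (C ∪ B))) Δ B = {1, 2, 3, 4, 7, 8, 10, 13, 14, 16}

{1, 2, 3, 4, 7, 8, 10, 13, 14, 16}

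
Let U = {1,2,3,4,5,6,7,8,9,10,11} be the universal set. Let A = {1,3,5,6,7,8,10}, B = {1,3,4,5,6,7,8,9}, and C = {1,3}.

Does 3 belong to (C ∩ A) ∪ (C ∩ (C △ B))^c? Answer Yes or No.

Yes

3 ∈ C and 3 ∈ A, so 3 ∈ C ∩ A
3 ∈ C and 3 ∈ B, so 3 ∉ C △ B
3 ∈ C and 3 ∉ (C △ B), so 3 ∉ C ∩ (C △ B)
3 ∈ (C ∩ (C △ B))^c since 3 ∉ (C ∩ (C △ B))
3 ∈ (C ∩ A) and 3 ∈ (C ∩ (C △ B))^c, so 3 ∈ (C ∩ A) ∪ (C ∩ (C △ B))^c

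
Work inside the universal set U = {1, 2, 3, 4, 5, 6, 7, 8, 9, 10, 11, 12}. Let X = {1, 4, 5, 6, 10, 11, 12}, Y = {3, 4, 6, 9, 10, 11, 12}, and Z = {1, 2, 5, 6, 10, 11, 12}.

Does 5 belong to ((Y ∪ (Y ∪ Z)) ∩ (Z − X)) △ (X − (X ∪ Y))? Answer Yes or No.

No

5 ∉ Y and 5 ∈ Z, so 5 ∈ Y ∪ Z
5 ∉ Y and 5 ∈ (Y ∪ Z), so 5 ∈ Y ∪ (Y ∪ Z)
5 ∈ Z and 5 ∈ X, so 5 ∉ Z − X
5 ∈ (Y ∪ (Y ∪ Z)) and 5 ∉ (Z − X), so 5 ∉ (Y ∪ (Y ∪ Z)) ∩ (Z − X)
5 ∈ X and 5 ∉ Y, so 5 ∈ X ∪ Y
5 ∈ X and 5 ∈ (X ∪ Y), so 5 ∉ X − (X ∪ Y)
5 ∉ ((Y ∪ (Y ∪ Z)) ∩ (Z − X)) and 5 ∉ (X − (X ∪ Y)), so 5 ∉ ((Y ∪ (Y ∪ Z)) ∩ (Z − X)) △ (X − (X ∪ Y))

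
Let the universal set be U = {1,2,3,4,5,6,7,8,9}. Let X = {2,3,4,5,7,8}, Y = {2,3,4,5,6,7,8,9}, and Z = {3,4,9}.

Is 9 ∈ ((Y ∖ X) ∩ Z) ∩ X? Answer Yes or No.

9 ∈ Y and 9 ∉ X, so 9 ∈ Y ∖ X
9 ∈ (Y ∖ X) and 9 ∈ Z, so 9 ∈ (Y ∖ X) ∩ Z
9 ∈ ((Y ∖ X) ∩ Z) and 9 ∉ X, so 9 ∉ ((Y ∖ X) ∩ Z) ∩ X

No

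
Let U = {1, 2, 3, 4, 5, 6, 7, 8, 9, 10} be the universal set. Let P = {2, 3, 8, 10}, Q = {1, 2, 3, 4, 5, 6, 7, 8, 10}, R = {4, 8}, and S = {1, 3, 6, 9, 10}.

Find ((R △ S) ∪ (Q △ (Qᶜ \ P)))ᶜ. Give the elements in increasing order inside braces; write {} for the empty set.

R △ S = {1, 3, 4, 6, 8, 9, 10}
Qᶜ = {9}
Qᶜ \ P = {9}
Q △ (Qᶜ \ P) = {1, 2, 3, 4, 5, 6, 7, 8, 9, 10}
(R △ S) ∪ (Q △ (Qᶜ \ P)) = {1, 2, 3, 4, 5, 6, 7, 8, 9, 10}
((R △ S) ∪ (Q △ (Qᶜ \ P)))ᶜ = {}

{}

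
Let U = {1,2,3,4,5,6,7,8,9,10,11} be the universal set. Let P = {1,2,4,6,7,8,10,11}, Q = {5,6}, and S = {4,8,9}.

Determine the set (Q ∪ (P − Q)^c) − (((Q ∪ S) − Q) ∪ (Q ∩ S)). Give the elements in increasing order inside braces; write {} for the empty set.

{3,5,6}

P − Q = {1,2,4,7,8,10,11}
(P − Q)^c = {3,5,6,9}
Q ∪ (P − Q)^c = {3,5,6,9}
Q ∪ S = {4,5,6,8,9}
(Q ∪ S) − Q = {4,8,9}
Q ∩ S = {}
((Q ∪ S) − Q) ∪ (Q ∩ S) = {4,8,9}
(Q ∪ (P − Q)^c) − (((Q ∪ S) − Q) ∪ (Q ∩ S)) = {3,5,6}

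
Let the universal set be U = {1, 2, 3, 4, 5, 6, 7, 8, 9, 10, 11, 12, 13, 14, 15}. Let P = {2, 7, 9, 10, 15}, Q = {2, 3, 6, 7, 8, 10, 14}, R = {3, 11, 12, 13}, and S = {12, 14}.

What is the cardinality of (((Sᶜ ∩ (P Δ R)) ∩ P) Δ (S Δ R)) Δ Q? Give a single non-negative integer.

6

Sᶜ = {1, 2, 3, 4, 5, 6, 7, 8, 9, 10, 11, 13, 15}
P Δ R = {2, 3, 7, 9, 10, 11, 12, 13, 15}
Sᶜ ∩ (P Δ R) = {2, 3, 7, 9, 10, 11, 13, 15}
(Sᶜ ∩ (P Δ R)) ∩ P = {2, 7, 9, 10, 15}
S Δ R = {3, 11, 13, 14}
((Sᶜ ∩ (P Δ R)) ∩ P) Δ (S Δ R) = {2, 3, 7, 9, 10, 11, 13, 14, 15}
(((Sᶜ ∩ (P Δ R)) ∩ P) Δ (S Δ R)) Δ Q = {6, 8, 9, 11, 13, 15}
|(((Sᶜ ∩ (P Δ R)) ∩ P) Δ (S Δ R)) Δ Q| = 6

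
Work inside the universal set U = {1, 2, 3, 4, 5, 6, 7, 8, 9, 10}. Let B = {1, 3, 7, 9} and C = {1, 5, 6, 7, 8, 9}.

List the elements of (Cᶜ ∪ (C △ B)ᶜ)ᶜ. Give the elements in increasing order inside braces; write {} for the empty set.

{5, 6, 8}

Cᶜ = {2, 3, 4, 10}
C △ B = {3, 5, 6, 8}
(C △ B)ᶜ = {1, 2, 4, 7, 9, 10}
Cᶜ ∪ (C △ B)ᶜ = {1, 2, 3, 4, 7, 9, 10}
(Cᶜ ∪ (C △ B)ᶜ)ᶜ = {5, 6, 8}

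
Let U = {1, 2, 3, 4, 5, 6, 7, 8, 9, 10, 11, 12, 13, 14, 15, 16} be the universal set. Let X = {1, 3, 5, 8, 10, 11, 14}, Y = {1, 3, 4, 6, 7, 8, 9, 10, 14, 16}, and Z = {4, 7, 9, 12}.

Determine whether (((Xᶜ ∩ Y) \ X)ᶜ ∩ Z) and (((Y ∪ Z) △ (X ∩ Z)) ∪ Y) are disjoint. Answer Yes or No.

Xᶜ = {2, 4, 6, 7, 9, 12, 13, 15, 16}
Xᶜ ∩ Y = {4, 6, 7, 9, 16}
(Xᶜ ∩ Y) \ X = {4, 6, 7, 9, 16}
((Xᶜ ∩ Y) \ X)ᶜ = {1, 2, 3, 5, 8, 10, 11, 12, 13, 14, 15}
((Xᶜ ∩ Y) \ X)ᶜ ∩ Z = {12}
Y ∪ Z = {1, 3, 4, 6, 7, 8, 9, 10, 12, 14, 16}
X ∩ Z = {}
(Y ∪ Z) △ (X ∩ Z) = {1, 3, 4, 6, 7, 8, 9, 10, 12, 14, 16}
((Y ∪ Z) △ (X ∩ Z)) ∪ Y = {1, 3, 4, 6, 7, 8, 9, 10, 12, 14, 16}
12 lies in both, so they are not disjoint.

No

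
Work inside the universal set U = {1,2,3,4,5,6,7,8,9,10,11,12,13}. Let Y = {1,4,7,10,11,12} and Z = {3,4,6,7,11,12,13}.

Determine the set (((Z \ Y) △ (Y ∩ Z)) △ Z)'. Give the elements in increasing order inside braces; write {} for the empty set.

Z \ Y = {3,6,13}
Y ∩ Z = {4,7,11,12}
(Z \ Y) △ (Y ∩ Z) = {3,4,6,7,11,12,13}
((Z \ Y) △ (Y ∩ Z)) △ Z = {}
(((Z \ Y) △ (Y ∩ Z)) △ Z)' = {1,2,3,4,5,6,7,8,9,10,11,12,13}

{1,2,3,4,5,6,7,8,9,10,11,12,13}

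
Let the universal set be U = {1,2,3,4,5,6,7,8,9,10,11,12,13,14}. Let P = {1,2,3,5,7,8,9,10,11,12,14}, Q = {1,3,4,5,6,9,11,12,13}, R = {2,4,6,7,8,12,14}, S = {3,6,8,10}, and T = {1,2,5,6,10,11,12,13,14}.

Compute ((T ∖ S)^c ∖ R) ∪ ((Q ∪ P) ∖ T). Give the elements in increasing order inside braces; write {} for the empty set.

T ∖ S = {1,2,5,11,12,13,14}
(T ∖ S)^c = {3,4,6,7,8,9,10}
(T ∖ S)^c ∖ R = {3,9,10}
Q ∪ P = {1,2,3,4,5,6,7,8,9,10,11,12,13,14}
(Q ∪ P) ∖ T = {3,4,7,8,9}
((T ∖ S)^c ∖ R) ∪ ((Q ∪ P) ∖ T) = {3,4,7,8,9,10}

{3,4,7,8,9,10}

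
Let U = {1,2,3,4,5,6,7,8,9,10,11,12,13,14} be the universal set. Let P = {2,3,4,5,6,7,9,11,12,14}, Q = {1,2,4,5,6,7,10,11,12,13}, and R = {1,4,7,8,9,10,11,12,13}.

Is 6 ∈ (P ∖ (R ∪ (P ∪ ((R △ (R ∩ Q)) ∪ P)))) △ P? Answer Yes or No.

Yes

6 ∉ R and 6 ∈ Q, so 6 ∉ R ∩ Q
6 ∉ R and 6 ∉ (R ∩ Q), so 6 ∉ R △ (R ∩ Q)
6 ∉ (R △ (R ∩ Q)) and 6 ∈ P, so 6 ∈ (R △ (R ∩ Q)) ∪ P
6 ∈ P and 6 ∈ ((R △ (R ∩ Q)) ∪ P), so 6 ∈ P ∪ ((R △ (R ∩ Q)) ∪ P)
6 ∉ R and 6 ∈ (P ∪ ((R △ (R ∩ Q)) ∪ P)), so 6 ∈ R ∪ (P ∪ ((R △ (R ∩ Q)) ∪ P))
6 ∈ P and 6 ∈ (R ∪ (P ∪ ((R △ (R ∩ Q)) ∪ P))), so 6 ∉ P ∖ (R ∪ (P ∪ ((R △ (R ∩ Q)) ∪ P)))
6 ∉ (P ∖ (R ∪ (P ∪ ((R △ (R ∩ Q)) ∪ P)))) and 6 ∈ P, so 6 ∈ (P ∖ (R ∪ (P ∪ ((R △ (R ∩ Q)) ∪ P)))) △ P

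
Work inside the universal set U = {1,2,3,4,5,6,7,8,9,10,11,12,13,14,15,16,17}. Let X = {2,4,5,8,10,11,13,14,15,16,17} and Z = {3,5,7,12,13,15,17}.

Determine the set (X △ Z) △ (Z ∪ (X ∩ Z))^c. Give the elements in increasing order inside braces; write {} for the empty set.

{1,3,6,7,9,12}

X △ Z = {2,3,4,7,8,10,11,12,14,16}
X ∩ Z = {5,13,15,17}
Z ∪ (X ∩ Z) = {3,5,7,12,13,15,17}
(Z ∪ (X ∩ Z))^c = {1,2,4,6,8,9,10,11,14,16}
(X △ Z) △ (Z ∪ (X ∩ Z))^c = {1,3,6,7,9,12}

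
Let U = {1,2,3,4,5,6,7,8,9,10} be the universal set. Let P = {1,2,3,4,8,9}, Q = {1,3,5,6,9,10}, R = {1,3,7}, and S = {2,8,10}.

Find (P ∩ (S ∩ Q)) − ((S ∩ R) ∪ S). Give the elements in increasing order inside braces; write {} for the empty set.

{}

S ∩ Q = {10}
P ∩ (S ∩ Q) = {}
S ∩ R = {}
(S ∩ R) ∪ S = {2,8,10}
(P ∩ (S ∩ Q)) − ((S ∩ R) ∪ S) = {}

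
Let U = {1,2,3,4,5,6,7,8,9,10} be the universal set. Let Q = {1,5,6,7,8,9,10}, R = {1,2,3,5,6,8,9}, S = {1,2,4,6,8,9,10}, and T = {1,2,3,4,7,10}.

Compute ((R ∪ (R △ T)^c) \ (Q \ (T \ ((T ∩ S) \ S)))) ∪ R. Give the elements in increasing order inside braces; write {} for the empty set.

R △ T = {4,5,6,7,8,9,10}
(R △ T)^c = {1,2,3}
R ∪ (R △ T)^c = {1,2,3,5,6,8,9}
T ∩ S = {1,2,4,10}
(T ∩ S) \ S = {}
T \ ((T ∩ S) \ S) = {1,2,3,4,7,10}
Q \ (T \ ((T ∩ S) \ S)) = {5,6,8,9}
(R ∪ (R △ T)^c) \ (Q \ (T \ ((T ∩ S) \ S))) = {1,2,3}
((R ∪ (R △ T)^c) \ (Q \ (T \ ((T ∩ S) \ S)))) ∪ R = {1,2,3,5,6,8,9}

{1,2,3,5,6,8,9}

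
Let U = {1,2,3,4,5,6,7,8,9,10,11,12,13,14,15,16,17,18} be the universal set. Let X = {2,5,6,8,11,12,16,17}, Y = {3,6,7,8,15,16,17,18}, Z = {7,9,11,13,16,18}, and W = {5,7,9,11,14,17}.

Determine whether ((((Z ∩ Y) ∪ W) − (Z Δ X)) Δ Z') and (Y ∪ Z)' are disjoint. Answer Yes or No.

Z ∩ Y = {7,16,18}
(Z ∩ Y) ∪ W = {5,7,9,11,14,16,17,18}
Z Δ X = {2,5,6,7,8,9,12,13,17,18}
((Z ∩ Y) ∪ W) − (Z Δ X) = {11,14,16}
Z' = {1,2,3,4,5,6,8,10,12,14,15,17}
(((Z ∩ Y) ∪ W) − (Z Δ X)) Δ Z' = {1,2,3,4,5,6,8,10,11,12,15,16,17}
Y ∪ Z = {3,6,7,8,9,11,13,15,16,17,18}
(Y ∪ Z)' = {1,2,4,5,10,12,14}
1 lies in both, so they are not disjoint.

No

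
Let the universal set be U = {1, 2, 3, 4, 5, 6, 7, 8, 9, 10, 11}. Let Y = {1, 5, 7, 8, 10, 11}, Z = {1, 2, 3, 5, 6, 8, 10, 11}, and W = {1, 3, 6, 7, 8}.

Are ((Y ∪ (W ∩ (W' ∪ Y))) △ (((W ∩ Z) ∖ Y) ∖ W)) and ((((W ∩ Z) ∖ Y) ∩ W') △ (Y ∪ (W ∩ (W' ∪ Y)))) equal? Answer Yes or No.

W' = {2, 4, 5, 9, 10, 11}
W' ∪ Y = {1, 2, 4, 5, 7, 8, 9, 10, 11}
W ∩ (W' ∪ Y) = {1, 7, 8}
Y ∪ (W ∩ (W' ∪ Y)) = {1, 5, 7, 8, 10, 11}
W ∩ Z = {1, 3, 6, 8}
(W ∩ Z) ∖ Y = {3, 6}
((W ∩ Z) ∖ Y) ∖ W = {}
(Y ∪ (W ∩ (W' ∪ Y))) △ (((W ∩ Z) ∖ Y) ∖ W) = {1, 5, 7, 8, 10, 11}
((W ∩ Z) ∖ Y) ∩ W' = {}
(((W ∩ Z) ∖ Y) ∩ W') △ (Y ∪ (W ∩ (W' ∪ Y))) = {1, 5, 7, 8, 10, 11}
Both equal {1, 5, 7, 8, 10, 11}, so (Y ∪ (W ∩ (W' ∪ Y))) △ (((W ∩ Z) ∖ Y) ∖ W) = (((W ∩ Z) ∖ Y) ∩ W') △ (Y ∪ (W ∩ (W' ∪ Y))).

Yes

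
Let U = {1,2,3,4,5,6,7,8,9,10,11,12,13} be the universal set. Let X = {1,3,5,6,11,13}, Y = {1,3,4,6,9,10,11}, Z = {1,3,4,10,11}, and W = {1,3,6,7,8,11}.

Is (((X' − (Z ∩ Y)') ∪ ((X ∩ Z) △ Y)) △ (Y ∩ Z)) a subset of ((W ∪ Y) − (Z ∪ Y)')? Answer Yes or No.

Yes

X' = {2,4,7,8,9,10,12}
Z ∩ Y = {1,3,4,10,11}
(Z ∩ Y)' = {2,5,6,7,8,9,12,13}
X' − (Z ∩ Y)' = {4,10}
X ∩ Z = {1,3,11}
(X ∩ Z) △ Y = {4,6,9,10}
(X' − (Z ∩ Y)') ∪ ((X ∩ Z) △ Y) = {4,6,9,10}
Y ∩ Z = {1,3,4,10,11}
((X' − (Z ∩ Y)') ∪ ((X ∩ Z) △ Y)) △ (Y ∩ Z) = {1,3,6,9,11}
W ∪ Y = {1,3,4,6,7,8,9,10,11}
Z ∪ Y = {1,3,4,6,9,10,11}
(Z ∪ Y)' = {2,5,7,8,12,13}
(W ∪ Y) − (Z ∪ Y)' = {1,3,4,6,9,10,11}
Every element of {1,3,6,9,11} is in {1,3,4,6,9,10,11}, so ((X' − (Z ∩ Y)') ∪ ((X ∩ Z) △ Y)) △ (Y ∩ Z) ⊆ (W ∪ Y) − (Z ∪ Y)'.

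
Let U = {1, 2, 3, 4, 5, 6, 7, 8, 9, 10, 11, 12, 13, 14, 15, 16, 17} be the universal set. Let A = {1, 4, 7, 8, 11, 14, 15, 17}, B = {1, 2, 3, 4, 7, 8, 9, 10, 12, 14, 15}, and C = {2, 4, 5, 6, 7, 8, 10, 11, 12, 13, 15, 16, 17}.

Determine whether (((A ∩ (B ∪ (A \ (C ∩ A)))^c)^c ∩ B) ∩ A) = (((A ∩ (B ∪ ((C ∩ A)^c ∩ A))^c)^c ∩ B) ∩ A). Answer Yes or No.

C ∩ A = {4, 7, 8, 11, 15, 17}
A \ (C ∩ A) = {1, 14}
B ∪ (A \ (C ∩ A)) = {1, 2, 3, 4, 7, 8, 9, 10, 12, 14, 15}
(B ∪ (A \ (C ∩ A)))^c = {5, 6, 11, 13, 16, 17}
A ∩ (B ∪ (A \ (C ∩ A)))^c = {11, 17}
(A ∩ (B ∪ (A \ (C ∩ A)))^c)^c = {1, 2, 3, 4, 5, 6, 7, 8, 9, 10, 12, 13, 14, 15, 16}
(A ∩ (B ∪ (A \ (C ∩ A)))^c)^c ∩ B = {1, 2, 3, 4, 7, 8, 9, 10, 12, 14, 15}
((A ∩ (B ∪ (A \ (C ∩ A)))^c)^c ∩ B) ∩ A = {1, 4, 7, 8, 14, 15}
(C ∩ A)^c = {1, 2, 3, 5, 6, 9, 10, 12, 13, 14, 16}
(C ∩ A)^c ∩ A = {1, 14}
B ∪ ((C ∩ A)^c ∩ A) = {1, 2, 3, 4, 7, 8, 9, 10, 12, 14, 15}
(B ∪ ((C ∩ A)^c ∩ A))^c = {5, 6, 11, 13, 16, 17}
A ∩ (B ∪ ((C ∩ A)^c ∩ A))^c = {11, 17}
(A ∩ (B ∪ ((C ∩ A)^c ∩ A))^c)^c = {1, 2, 3, 4, 5, 6, 7, 8, 9, 10, 12, 13, 14, 15, 16}
(A ∩ (B ∪ ((C ∩ A)^c ∩ A))^c)^c ∩ B = {1, 2, 3, 4, 7, 8, 9, 10, 12, 14, 15}
((A ∩ (B ∪ ((C ∩ A)^c ∩ A))^c)^c ∩ B) ∩ A = {1, 4, 7, 8, 14, 15}
Both equal {1, 4, 7, 8, 14, 15}, so ((A ∩ (B ∪ (A \ (C ∩ A)))^c)^c ∩ B) ∩ A = ((A ∩ (B ∪ ((C ∩ A)^c ∩ A))^c)^c ∩ B) ∩ A.

Yes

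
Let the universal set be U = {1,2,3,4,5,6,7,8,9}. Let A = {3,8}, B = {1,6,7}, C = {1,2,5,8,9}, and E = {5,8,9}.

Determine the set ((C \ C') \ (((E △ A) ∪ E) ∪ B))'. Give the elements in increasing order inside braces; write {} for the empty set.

C' = {3,4,6,7}
C \ C' = {1,2,5,8,9}
E △ A = {3,5,9}
(E △ A) ∪ E = {3,5,8,9}
((E △ A) ∪ E) ∪ B = {1,3,5,6,7,8,9}
(C \ C') \ (((E △ A) ∪ E) ∪ B) = {2}
((C \ C') \ (((E △ A) ∪ E) ∪ B))' = {1,3,4,5,6,7,8,9}

{1,3,4,5,6,7,8,9}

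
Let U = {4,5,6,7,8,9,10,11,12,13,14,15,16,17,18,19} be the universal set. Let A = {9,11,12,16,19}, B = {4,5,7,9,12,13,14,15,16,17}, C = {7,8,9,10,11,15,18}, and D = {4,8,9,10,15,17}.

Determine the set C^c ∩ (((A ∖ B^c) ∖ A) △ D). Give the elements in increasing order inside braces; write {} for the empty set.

C^c = {4,5,6,12,13,14,16,17,19}
B^c = {6,8,10,11,18,19}
A ∖ B^c = {9,12,16}
(A ∖ B^c) ∖ A = {}
((A ∖ B^c) ∖ A) △ D = {4,8,9,10,15,17}
C^c ∩ (((A ∖ B^c) ∖ A) △ D) = {4,17}

{4,17}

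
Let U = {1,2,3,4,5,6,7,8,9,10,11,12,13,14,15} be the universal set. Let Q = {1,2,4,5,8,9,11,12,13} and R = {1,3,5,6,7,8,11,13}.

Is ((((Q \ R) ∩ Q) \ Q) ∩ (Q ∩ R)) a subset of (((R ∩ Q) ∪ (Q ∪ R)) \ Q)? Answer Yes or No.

Yes

Q \ R = {2,4,9,12}
(Q \ R) ∩ Q = {2,4,9,12}
((Q \ R) ∩ Q) \ Q = {}
Q ∩ R = {1,5,8,11,13}
(((Q \ R) ∩ Q) \ Q) ∩ (Q ∩ R) = {}
R ∩ Q = {1,5,8,11,13}
Q ∪ R = {1,2,3,4,5,6,7,8,9,11,12,13}
(R ∩ Q) ∪ (Q ∪ R) = {1,2,3,4,5,6,7,8,9,11,12,13}
((R ∩ Q) ∪ (Q ∪ R)) \ Q = {3,6,7}
Every element of {} is in {3,6,7}, so (((Q \ R) ∩ Q) \ Q) ∩ (Q ∩ R) ⊆ ((R ∩ Q) ∪ (Q ∪ R)) \ Q.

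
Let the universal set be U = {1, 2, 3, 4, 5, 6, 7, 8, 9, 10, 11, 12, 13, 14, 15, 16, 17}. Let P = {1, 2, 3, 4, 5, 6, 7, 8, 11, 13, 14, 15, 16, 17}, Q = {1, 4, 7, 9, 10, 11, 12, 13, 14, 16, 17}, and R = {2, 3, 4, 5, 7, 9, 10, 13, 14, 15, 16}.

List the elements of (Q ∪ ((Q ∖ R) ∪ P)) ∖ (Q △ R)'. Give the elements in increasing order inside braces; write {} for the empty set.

Q ∖ R = {1, 11, 12, 17}
(Q ∖ R) ∪ P = {1, 2, 3, 4, 5, 6, 7, 8, 11, 12, 13, 14, 15, 16, 17}
Q ∪ ((Q ∖ R) ∪ P) = {1, 2, 3, 4, 5, 6, 7, 8, 9, 10, 11, 12, 13, 14, 15, 16, 17}
Q △ R = {1, 2, 3, 5, 11, 12, 15, 17}
(Q △ R)' = {4, 6, 7, 8, 9, 10, 13, 14, 16}
(Q ∪ ((Q ∖ R) ∪ P)) ∖ (Q △ R)' = {1, 2, 3, 5, 11, 12, 15, 17}

{1, 2, 3, 5, 11, 12, 15, 17}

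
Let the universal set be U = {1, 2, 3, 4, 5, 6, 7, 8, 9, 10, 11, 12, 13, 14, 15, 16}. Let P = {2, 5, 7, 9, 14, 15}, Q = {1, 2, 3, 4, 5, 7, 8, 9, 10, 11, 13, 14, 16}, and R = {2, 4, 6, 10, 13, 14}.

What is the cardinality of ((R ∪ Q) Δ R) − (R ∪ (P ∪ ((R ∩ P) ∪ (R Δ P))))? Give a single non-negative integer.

5

R ∪ Q = {1, 2, 3, 4, 5, 6, 7, 8, 9, 10, 11, 13, 14, 16}
(R ∪ Q) Δ R = {1, 3, 5, 7, 8, 9, 11, 16}
R ∩ P = {2, 14}
R Δ P = {4, 5, 6, 7, 9, 10, 13, 15}
(R ∩ P) ∪ (R Δ P) = {2, 4, 5, 6, 7, 9, 10, 13, 14, 15}
P ∪ ((R ∩ P) ∪ (R Δ P)) = {2, 4, 5, 6, 7, 9, 10, 13, 14, 15}
R ∪ (P ∪ ((R ∩ P) ∪ (R Δ P))) = {2, 4, 5, 6, 7, 9, 10, 13, 14, 15}
((R ∪ Q) Δ R) − (R ∪ (P ∪ ((R ∩ P) ∪ (R Δ P)))) = {1, 3, 8, 11, 16}
|((R ∪ Q) Δ R) − (R ∪ (P ∪ ((R ∩ P) ∪ (R Δ P))))| = 5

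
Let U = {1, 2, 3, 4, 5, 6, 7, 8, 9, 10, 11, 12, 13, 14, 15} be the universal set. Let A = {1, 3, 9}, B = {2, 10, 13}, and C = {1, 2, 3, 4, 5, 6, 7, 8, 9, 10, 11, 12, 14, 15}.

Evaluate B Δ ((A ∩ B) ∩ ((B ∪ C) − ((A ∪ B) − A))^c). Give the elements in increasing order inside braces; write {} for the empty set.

{2, 10, 13}

A ∩ B = {}
B ∪ C = {1, 2, 3, 4, 5, 6, 7, 8, 9, 10, 11, 12, 13, 14, 15}
A ∪ B = {1, 2, 3, 9, 10, 13}
(A ∪ B) − A = {2, 10, 13}
(B ∪ C) − ((A ∪ B) − A) = {1, 3, 4, 5, 6, 7, 8, 9, 11, 12, 14, 15}
((B ∪ C) − ((A ∪ B) − A))^c = {2, 10, 13}
(A ∩ B) ∩ ((B ∪ C) − ((A ∪ B) − A))^c = {}
B Δ ((A ∩ B) ∩ ((B ∪ C) − ((A ∪ B) − A))^c) = {2, 10, 13}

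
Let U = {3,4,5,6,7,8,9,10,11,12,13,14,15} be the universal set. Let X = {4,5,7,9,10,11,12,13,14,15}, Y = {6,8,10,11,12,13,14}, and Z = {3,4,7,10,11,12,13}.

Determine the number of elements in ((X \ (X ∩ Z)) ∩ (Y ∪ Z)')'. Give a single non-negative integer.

X ∩ Z = {4,7,10,11,12,13}
X \ (X ∩ Z) = {5,9,14,15}
Y ∪ Z = {3,4,6,7,8,10,11,12,13,14}
(Y ∪ Z)' = {5,9,15}
(X \ (X ∩ Z)) ∩ (Y ∪ Z)' = {5,9,15}
((X \ (X ∩ Z)) ∩ (Y ∪ Z)')' = {3,4,6,7,8,10,11,12,13,14}
|((X \ (X ∩ Z)) ∩ (Y ∪ Z)')'| = 10

10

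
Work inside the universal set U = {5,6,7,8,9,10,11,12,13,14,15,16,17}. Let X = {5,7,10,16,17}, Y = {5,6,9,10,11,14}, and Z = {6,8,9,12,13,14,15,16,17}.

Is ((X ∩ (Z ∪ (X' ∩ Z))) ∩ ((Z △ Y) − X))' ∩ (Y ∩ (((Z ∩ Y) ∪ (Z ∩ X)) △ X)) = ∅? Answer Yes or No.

X' = {6,8,9,11,12,13,14,15}
X' ∩ Z = {6,8,9,12,13,14,15}
Z ∪ (X' ∩ Z) = {6,8,9,12,13,14,15,16,17}
X ∩ (Z ∪ (X' ∩ Z)) = {16,17}
Z △ Y = {5,8,10,11,12,13,15,16,17}
(Z △ Y) − X = {8,11,12,13,15}
(X ∩ (Z ∪ (X' ∩ Z))) ∩ ((Z △ Y) − X) = {}
((X ∩ (Z ∪ (X' ∩ Z))) ∩ ((Z △ Y) − X))' = {5,6,7,8,9,10,11,12,13,14,15,16,17}
Z ∩ Y = {6,9,14}
Z ∩ X = {16,17}
(Z ∩ Y) ∪ (Z ∩ X) = {6,9,14,16,17}
((Z ∩ Y) ∪ (Z ∩ X)) △ X = {5,6,7,9,10,14}
Y ∩ (((Z ∩ Y) ∪ (Z ∩ X)) △ X) = {5,6,9,10,14}
5 lies in both, so they are not disjoint.

No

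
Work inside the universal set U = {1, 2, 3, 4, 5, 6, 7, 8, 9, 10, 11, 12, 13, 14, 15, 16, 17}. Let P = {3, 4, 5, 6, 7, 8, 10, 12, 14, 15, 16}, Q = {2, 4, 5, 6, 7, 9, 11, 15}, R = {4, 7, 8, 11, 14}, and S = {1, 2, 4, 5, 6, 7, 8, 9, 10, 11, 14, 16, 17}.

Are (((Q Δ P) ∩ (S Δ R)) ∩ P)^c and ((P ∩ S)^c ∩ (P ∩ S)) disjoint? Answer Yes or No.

Q Δ P = {2, 3, 8, 9, 10, 11, 12, 14, 16}
S Δ R = {1, 2, 5, 6, 9, 10, 16, 17}
(Q Δ P) ∩ (S Δ R) = {2, 9, 10, 16}
((Q Δ P) ∩ (S Δ R)) ∩ P = {10, 16}
(((Q Δ P) ∩ (S Δ R)) ∩ P)^c = {1, 2, 3, 4, 5, 6, 7, 8, 9, 11, 12, 13, 14, 15, 17}
P ∩ S = {4, 5, 6, 7, 8, 10, 14, 16}
(P ∩ S)^c = {1, 2, 3, 9, 11, 12, 13, 15, 17}
(P ∩ S)^c ∩ (P ∩ S) = {}
{1, 2, 3, 4, 5, 6, 7, 8, 9, 11, 12, 13, 14, 15, 17} and {} share no elements.

Yes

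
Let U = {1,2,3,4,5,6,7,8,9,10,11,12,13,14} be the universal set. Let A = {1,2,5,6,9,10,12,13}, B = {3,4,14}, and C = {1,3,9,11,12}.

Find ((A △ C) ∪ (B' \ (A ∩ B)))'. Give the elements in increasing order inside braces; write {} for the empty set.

{4,14}

A △ C = {2,3,5,6,10,11,13}
B' = {1,2,5,6,7,8,9,10,11,12,13}
A ∩ B = {}
B' \ (A ∩ B) = {1,2,5,6,7,8,9,10,11,12,13}
(A △ C) ∪ (B' \ (A ∩ B)) = {1,2,3,5,6,7,8,9,10,11,12,13}
((A △ C) ∪ (B' \ (A ∩ B)))' = {4,14}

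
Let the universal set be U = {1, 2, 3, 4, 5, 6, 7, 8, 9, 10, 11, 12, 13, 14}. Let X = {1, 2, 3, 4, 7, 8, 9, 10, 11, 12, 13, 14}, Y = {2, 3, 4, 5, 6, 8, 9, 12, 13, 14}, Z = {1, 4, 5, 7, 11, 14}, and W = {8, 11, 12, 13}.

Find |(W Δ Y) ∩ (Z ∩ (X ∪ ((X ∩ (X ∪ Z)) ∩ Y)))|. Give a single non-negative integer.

3

W Δ Y = {2, 3, 4, 5, 6, 9, 11, 14}
X ∪ Z = {1, 2, 3, 4, 5, 7, 8, 9, 10, 11, 12, 13, 14}
X ∩ (X ∪ Z) = {1, 2, 3, 4, 7, 8, 9, 10, 11, 12, 13, 14}
(X ∩ (X ∪ Z)) ∩ Y = {2, 3, 4, 8, 9, 12, 13, 14}
X ∪ ((X ∩ (X ∪ Z)) ∩ Y) = {1, 2, 3, 4, 7, 8, 9, 10, 11, 12, 13, 14}
Z ∩ (X ∪ ((X ∩ (X ∪ Z)) ∩ Y)) = {1, 4, 7, 11, 14}
(W Δ Y) ∩ (Z ∩ (X ∪ ((X ∩ (X ∪ Z)) ∩ Y))) = {4, 11, 14}
|(W Δ Y) ∩ (Z ∩ (X ∪ ((X ∩ (X ∪ Z)) ∩ Y)))| = 3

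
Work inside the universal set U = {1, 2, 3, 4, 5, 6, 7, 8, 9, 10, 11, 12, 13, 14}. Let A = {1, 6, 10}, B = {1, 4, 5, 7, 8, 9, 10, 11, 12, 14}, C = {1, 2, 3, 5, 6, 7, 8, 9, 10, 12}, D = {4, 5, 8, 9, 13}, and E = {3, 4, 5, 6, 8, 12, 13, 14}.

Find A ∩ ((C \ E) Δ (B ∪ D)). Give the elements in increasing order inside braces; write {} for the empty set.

C \ E = {1, 2, 7, 9, 10}
B ∪ D = {1, 4, 5, 7, 8, 9, 10, 11, 12, 13, 14}
(C \ E) Δ (B ∪ D) = {2, 4, 5, 8, 11, 12, 13, 14}
A ∩ ((C \ E) Δ (B ∪ D)) = {}

{}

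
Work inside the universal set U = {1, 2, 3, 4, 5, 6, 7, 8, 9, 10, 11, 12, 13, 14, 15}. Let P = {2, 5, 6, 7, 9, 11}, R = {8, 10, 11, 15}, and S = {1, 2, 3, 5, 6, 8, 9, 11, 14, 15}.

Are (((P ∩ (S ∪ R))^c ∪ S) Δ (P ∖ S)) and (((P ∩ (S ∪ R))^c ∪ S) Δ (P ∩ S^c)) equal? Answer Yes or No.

Yes

S ∪ R = {1, 2, 3, 5, 6, 8, 9, 10, 11, 14, 15}
P ∩ (S ∪ R) = {2, 5, 6, 9, 11}
(P ∩ (S ∪ R))^c = {1, 3, 4, 7, 8, 10, 12, 13, 14, 15}
(P ∩ (S ∪ R))^c ∪ S = {1, 2, 3, 4, 5, 6, 7, 8, 9, 10, 11, 12, 13, 14, 15}
P ∖ S = {7}
((P ∩ (S ∪ R))^c ∪ S) Δ (P ∖ S) = {1, 2, 3, 4, 5, 6, 8, 9, 10, 11, 12, 13, 14, 15}
S^c = {4, 7, 10, 12, 13}
P ∩ S^c = {7}
((P ∩ (S ∪ R))^c ∪ S) Δ (P ∩ S^c) = {1, 2, 3, 4, 5, 6, 8, 9, 10, 11, 12, 13, 14, 15}
Both equal {1, 2, 3, 4, 5, 6, 8, 9, 10, 11, 12, 13, 14, 15}, so ((P ∩ (S ∪ R))^c ∪ S) Δ (P ∖ S) = ((P ∩ (S ∪ R))^c ∪ S) Δ (P ∩ S^c).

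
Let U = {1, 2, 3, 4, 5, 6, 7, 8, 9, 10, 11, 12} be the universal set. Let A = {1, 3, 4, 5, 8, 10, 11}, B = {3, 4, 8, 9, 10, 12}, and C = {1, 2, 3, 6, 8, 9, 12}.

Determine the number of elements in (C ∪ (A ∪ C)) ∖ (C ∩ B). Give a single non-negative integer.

A ∪ C = {1, 2, 3, 4, 5, 6, 8, 9, 10, 11, 12}
C ∪ (A ∪ C) = {1, 2, 3, 4, 5, 6, 8, 9, 10, 11, 12}
C ∩ B = {3, 8, 9, 12}
(C ∪ (A ∪ C)) ∖ (C ∩ B) = {1, 2, 4, 5, 6, 10, 11}
|(C ∪ (A ∪ C)) ∖ (C ∩ B)| = 7

7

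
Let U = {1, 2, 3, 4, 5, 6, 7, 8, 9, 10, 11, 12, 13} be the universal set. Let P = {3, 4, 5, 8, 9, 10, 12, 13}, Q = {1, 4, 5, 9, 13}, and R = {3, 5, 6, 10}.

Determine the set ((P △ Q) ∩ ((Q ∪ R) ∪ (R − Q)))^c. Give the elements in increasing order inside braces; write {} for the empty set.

P △ Q = {1, 3, 8, 10, 12}
Q ∪ R = {1, 3, 4, 5, 6, 9, 10, 13}
R − Q = {3, 6, 10}
(Q ∪ R) ∪ (R − Q) = {1, 3, 4, 5, 6, 9, 10, 13}
(P △ Q) ∩ ((Q ∪ R) ∪ (R − Q)) = {1, 3, 10}
((P △ Q) ∩ ((Q ∪ R) ∪ (R − Q)))^c = {2, 4, 5, 6, 7, 8, 9, 11, 12, 13}

{2, 4, 5, 6, 7, 8, 9, 11, 12, 13}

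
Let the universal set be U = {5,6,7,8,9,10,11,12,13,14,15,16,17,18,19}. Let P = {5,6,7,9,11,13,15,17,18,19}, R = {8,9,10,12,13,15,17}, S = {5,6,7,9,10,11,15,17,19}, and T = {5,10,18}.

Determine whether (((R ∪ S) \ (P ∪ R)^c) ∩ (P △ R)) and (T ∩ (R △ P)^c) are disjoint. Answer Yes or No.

R ∪ S = {5,6,7,8,9,10,11,12,13,15,17,19}
P ∪ R = {5,6,7,8,9,10,11,12,13,15,17,18,19}
(P ∪ R)^c = {14,16}
(R ∪ S) \ (P ∪ R)^c = {5,6,7,8,9,10,11,12,13,15,17,19}
P △ R = {5,6,7,8,10,11,12,18,19}
((R ∪ S) \ (P ∪ R)^c) ∩ (P △ R) = {5,6,7,8,10,11,12,19}
R △ P = {5,6,7,8,10,11,12,18,19}
(R △ P)^c = {9,13,14,15,16,17}
T ∩ (R △ P)^c = {}
{5,6,7,8,10,11,12,19} and {} share no elements.

Yes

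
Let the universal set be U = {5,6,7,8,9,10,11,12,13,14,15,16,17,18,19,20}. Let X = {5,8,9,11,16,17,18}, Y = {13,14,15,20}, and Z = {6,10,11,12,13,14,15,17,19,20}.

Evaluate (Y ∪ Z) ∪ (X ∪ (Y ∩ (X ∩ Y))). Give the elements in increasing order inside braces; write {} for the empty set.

Y ∪ Z = {6,10,11,12,13,14,15,17,19,20}
X ∩ Y = {}
Y ∩ (X ∩ Y) = {}
X ∪ (Y ∩ (X ∩ Y)) = {5,8,9,11,16,17,18}
(Y ∪ Z) ∪ (X ∪ (Y ∩ (X ∩ Y))) = {5,6,8,9,10,11,12,13,14,15,16,17,18,19,20}

{5,6,8,9,10,11,12,13,14,15,16,17,18,19,20}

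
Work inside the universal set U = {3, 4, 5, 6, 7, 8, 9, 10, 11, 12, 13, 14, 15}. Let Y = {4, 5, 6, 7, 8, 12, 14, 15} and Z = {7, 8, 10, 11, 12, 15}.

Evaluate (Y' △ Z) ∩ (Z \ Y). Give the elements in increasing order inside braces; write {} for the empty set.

{}

Y' = {3, 9, 10, 11, 13}
Y' △ Z = {3, 7, 8, 9, 12, 13, 15}
Z \ Y = {10, 11}
(Y' △ Z) ∩ (Z \ Y) = {}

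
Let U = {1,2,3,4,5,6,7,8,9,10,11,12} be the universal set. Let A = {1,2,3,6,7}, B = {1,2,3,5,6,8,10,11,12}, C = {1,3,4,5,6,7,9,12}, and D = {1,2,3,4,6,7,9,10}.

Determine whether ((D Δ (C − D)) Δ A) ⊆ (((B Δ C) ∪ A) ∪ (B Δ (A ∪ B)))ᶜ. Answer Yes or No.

C − D = {5,12}
D Δ (C − D) = {1,2,3,4,5,6,7,9,10,12}
(D Δ (C − D)) Δ A = {4,5,9,10,12}
B Δ C = {2,4,7,8,9,10,11}
(B Δ C) ∪ A = {1,2,3,4,6,7,8,9,10,11}
A ∪ B = {1,2,3,5,6,7,8,10,11,12}
B Δ (A ∪ B) = {7}
((B Δ C) ∪ A) ∪ (B Δ (A ∪ B)) = {1,2,3,4,6,7,8,9,10,11}
(((B Δ C) ∪ A) ∪ (B Δ (A ∪ B)))ᶜ = {5,12}
4 ∈ (D Δ (C − D)) Δ A but 4 ∉ (((B Δ C) ∪ A) ∪ (B Δ (A ∪ B)))ᶜ, so the inclusion fails.

No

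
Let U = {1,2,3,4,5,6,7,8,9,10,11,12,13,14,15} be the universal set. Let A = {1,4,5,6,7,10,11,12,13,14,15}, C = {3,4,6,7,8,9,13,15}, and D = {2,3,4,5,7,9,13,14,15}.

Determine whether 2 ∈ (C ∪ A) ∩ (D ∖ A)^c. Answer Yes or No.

No

2 ∉ C and 2 ∉ A, so 2 ∉ C ∪ A
2 ∈ D and 2 ∉ A, so 2 ∈ D ∖ A
2 ∉ (D ∖ A)^c since 2 ∈ (D ∖ A)
2 ∉ (C ∪ A) and 2 ∉ (D ∖ A)^c, so 2 ∉ (C ∪ A) ∩ (D ∖ A)^c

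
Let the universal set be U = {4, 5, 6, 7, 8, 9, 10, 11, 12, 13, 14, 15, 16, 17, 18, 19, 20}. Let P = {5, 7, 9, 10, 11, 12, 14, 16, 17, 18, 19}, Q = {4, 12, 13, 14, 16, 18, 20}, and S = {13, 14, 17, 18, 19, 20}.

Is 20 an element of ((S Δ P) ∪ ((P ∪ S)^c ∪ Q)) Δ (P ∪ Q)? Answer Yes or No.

No

20 ∈ S and 20 ∉ P, so 20 ∈ S Δ P
20 ∉ P and 20 ∈ S, so 20 ∈ P ∪ S
20 ∉ (P ∪ S)^c since 20 ∈ (P ∪ S)
20 ∉ (P ∪ S)^c and 20 ∈ Q, so 20 ∈ (P ∪ S)^c ∪ Q
20 ∈ (S Δ P) and 20 ∈ ((P ∪ S)^c ∪ Q), so 20 ∈ (S Δ P) ∪ ((P ∪ S)^c ∪ Q)
20 ∉ P and 20 ∈ Q, so 20 ∈ P ∪ Q
20 ∈ ((S Δ P) ∪ ((P ∪ S)^c ∪ Q)) and 20 ∈ (P ∪ Q), so 20 ∉ ((S Δ P) ∪ ((P ∪ S)^c ∪ Q)) Δ (P ∪ Q)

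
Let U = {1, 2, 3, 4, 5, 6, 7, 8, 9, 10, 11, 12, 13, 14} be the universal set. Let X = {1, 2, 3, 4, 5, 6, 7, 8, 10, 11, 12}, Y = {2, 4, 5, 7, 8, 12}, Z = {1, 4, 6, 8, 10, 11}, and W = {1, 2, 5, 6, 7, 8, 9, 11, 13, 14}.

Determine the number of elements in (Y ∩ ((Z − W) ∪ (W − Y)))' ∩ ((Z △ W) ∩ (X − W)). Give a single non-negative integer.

Z − W = {4, 10}
W − Y = {1, 6, 9, 11, 13, 14}
(Z − W) ∪ (W − Y) = {1, 4, 6, 9, 10, 11, 13, 14}
Y ∩ ((Z − W) ∪ (W − Y)) = {4}
(Y ∩ ((Z − W) ∪ (W − Y)))' = {1, 2, 3, 5, 6, 7, 8, 9, 10, 11, 12, 13, 14}
Z △ W = {2, 4, 5, 7, 9, 10, 13, 14}
X − W = {3, 4, 10, 12}
(Z △ W) ∩ (X − W) = {4, 10}
(Y ∩ ((Z − W) ∪ (W − Y)))' ∩ ((Z △ W) ∩ (X − W)) = {10}
|(Y ∩ ((Z − W) ∪ (W − Y)))' ∩ ((Z △ W) ∩ (X − W))| = 1

1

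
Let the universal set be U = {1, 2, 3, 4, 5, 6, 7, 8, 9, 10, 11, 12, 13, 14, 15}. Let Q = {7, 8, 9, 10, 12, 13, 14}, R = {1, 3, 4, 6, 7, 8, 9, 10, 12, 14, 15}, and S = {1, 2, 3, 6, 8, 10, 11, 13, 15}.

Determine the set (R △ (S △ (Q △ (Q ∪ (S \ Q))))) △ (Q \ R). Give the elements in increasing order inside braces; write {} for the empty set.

{1, 3, 4, 6, 7, 9, 12, 14, 15}

S \ Q = {1, 2, 3, 6, 11, 15}
Q ∪ (S \ Q) = {1, 2, 3, 6, 7, 8, 9, 10, 11, 12, 13, 14, 15}
Q △ (Q ∪ (S \ Q)) = {1, 2, 3, 6, 11, 15}
S △ (Q △ (Q ∪ (S \ Q))) = {8, 10, 13}
R △ (S △ (Q △ (Q ∪ (S \ Q)))) = {1, 3, 4, 6, 7, 9, 12, 13, 14, 15}
Q \ R = {13}
(R △ (S △ (Q △ (Q ∪ (S \ Q))))) △ (Q \ R) = {1, 3, 4, 6, 7, 9, 12, 14, 15}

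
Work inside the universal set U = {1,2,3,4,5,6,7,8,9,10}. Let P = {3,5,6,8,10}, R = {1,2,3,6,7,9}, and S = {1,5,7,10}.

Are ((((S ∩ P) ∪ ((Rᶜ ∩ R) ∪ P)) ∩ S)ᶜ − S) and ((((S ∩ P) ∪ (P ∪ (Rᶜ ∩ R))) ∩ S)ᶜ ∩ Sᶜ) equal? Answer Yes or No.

Yes

S ∩ P = {5,10}
Rᶜ = {4,5,8,10}
Rᶜ ∩ R = {}
(Rᶜ ∩ R) ∪ P = {3,5,6,8,10}
(S ∩ P) ∪ ((Rᶜ ∩ R) ∪ P) = {3,5,6,8,10}
((S ∩ P) ∪ ((Rᶜ ∩ R) ∪ P)) ∩ S = {5,10}
(((S ∩ P) ∪ ((Rᶜ ∩ R) ∪ P)) ∩ S)ᶜ = {1,2,3,4,6,7,8,9}
(((S ∩ P) ∪ ((Rᶜ ∩ R) ∪ P)) ∩ S)ᶜ − S = {2,3,4,6,8,9}
P ∪ (Rᶜ ∩ R) = {3,5,6,8,10}
(S ∩ P) ∪ (P ∪ (Rᶜ ∩ R)) = {3,5,6,8,10}
((S ∩ P) ∪ (P ∪ (Rᶜ ∩ R))) ∩ S = {5,10}
(((S ∩ P) ∪ (P ∪ (Rᶜ ∩ R))) ∩ S)ᶜ = {1,2,3,4,6,7,8,9}
Sᶜ = {2,3,4,6,8,9}
(((S ∩ P) ∪ (P ∪ (Rᶜ ∩ R))) ∩ S)ᶜ ∩ Sᶜ = {2,3,4,6,8,9}
Both equal {2,3,4,6,8,9}, so (((S ∩ P) ∪ ((Rᶜ ∩ R) ∪ P)) ∩ S)ᶜ − S = (((S ∩ P) ∪ (P ∪ (Rᶜ ∩ R))) ∩ S)ᶜ ∩ Sᶜ.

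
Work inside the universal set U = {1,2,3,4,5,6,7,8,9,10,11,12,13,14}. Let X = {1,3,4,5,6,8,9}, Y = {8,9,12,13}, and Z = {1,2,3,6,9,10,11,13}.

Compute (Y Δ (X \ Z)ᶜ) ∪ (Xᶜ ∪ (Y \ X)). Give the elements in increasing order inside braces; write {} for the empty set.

X \ Z = {4,5,8}
(X \ Z)ᶜ = {1,2,3,6,7,9,10,11,12,13,14}
Y Δ (X \ Z)ᶜ = {1,2,3,6,7,8,10,11,14}
Xᶜ = {2,7,10,11,12,13,14}
Y \ X = {12,13}
Xᶜ ∪ (Y \ X) = {2,7,10,11,12,13,14}
(Y Δ (X \ Z)ᶜ) ∪ (Xᶜ ∪ (Y \ X)) = {1,2,3,6,7,8,10,11,12,13,14}

{1,2,3,6,7,8,10,11,12,13,14}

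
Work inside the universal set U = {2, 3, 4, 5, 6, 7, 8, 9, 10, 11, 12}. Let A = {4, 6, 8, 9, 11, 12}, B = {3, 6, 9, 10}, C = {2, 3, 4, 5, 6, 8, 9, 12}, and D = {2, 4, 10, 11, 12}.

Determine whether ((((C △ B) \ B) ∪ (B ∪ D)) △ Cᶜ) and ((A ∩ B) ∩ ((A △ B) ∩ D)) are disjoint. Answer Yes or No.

Yes

C △ B = {2, 4, 5, 8, 10, 12}
(C △ B) \ B = {2, 4, 5, 8, 12}
B ∪ D = {2, 3, 4, 6, 9, 10, 11, 12}
((C △ B) \ B) ∪ (B ∪ D) = {2, 3, 4, 5, 6, 8, 9, 10, 11, 12}
Cᶜ = {7, 10, 11}
(((C △ B) \ B) ∪ (B ∪ D)) △ Cᶜ = {2, 3, 4, 5, 6, 7, 8, 9, 12}
A ∩ B = {6, 9}
A △ B = {3, 4, 8, 10, 11, 12}
(A △ B) ∩ D = {4, 10, 11, 12}
(A ∩ B) ∩ ((A △ B) ∩ D) = {}
{2, 3, 4, 5, 6, 7, 8, 9, 12} and {} share no elements.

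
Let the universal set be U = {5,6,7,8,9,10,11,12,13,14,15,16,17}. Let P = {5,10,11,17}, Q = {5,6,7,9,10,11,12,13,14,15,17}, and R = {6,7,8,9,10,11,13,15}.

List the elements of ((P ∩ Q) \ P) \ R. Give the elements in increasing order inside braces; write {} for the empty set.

P ∩ Q = {5,10,11,17}
(P ∩ Q) \ P = {}
((P ∩ Q) \ P) \ R = {}

{}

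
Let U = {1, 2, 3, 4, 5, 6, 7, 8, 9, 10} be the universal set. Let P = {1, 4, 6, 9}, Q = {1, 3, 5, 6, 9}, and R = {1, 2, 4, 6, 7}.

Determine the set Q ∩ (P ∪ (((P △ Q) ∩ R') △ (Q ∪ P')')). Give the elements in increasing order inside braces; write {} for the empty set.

P △ Q = {3, 4, 5}
R' = {3, 5, 8, 9, 10}
(P △ Q) ∩ R' = {3, 5}
P' = {2, 3, 5, 7, 8, 10}
Q ∪ P' = {1, 2, 3, 5, 6, 7, 8, 9, 10}
(Q ∪ P')' = {4}
((P △ Q) ∩ R') △ (Q ∪ P')' = {3, 4, 5}
P ∪ (((P △ Q) ∩ R') △ (Q ∪ P')') = {1, 3, 4, 5, 6, 9}
Q ∩ (P ∪ (((P △ Q) ∩ R') △ (Q ∪ P')')) = {1, 3, 5, 6, 9}

{1, 3, 5, 6, 9}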